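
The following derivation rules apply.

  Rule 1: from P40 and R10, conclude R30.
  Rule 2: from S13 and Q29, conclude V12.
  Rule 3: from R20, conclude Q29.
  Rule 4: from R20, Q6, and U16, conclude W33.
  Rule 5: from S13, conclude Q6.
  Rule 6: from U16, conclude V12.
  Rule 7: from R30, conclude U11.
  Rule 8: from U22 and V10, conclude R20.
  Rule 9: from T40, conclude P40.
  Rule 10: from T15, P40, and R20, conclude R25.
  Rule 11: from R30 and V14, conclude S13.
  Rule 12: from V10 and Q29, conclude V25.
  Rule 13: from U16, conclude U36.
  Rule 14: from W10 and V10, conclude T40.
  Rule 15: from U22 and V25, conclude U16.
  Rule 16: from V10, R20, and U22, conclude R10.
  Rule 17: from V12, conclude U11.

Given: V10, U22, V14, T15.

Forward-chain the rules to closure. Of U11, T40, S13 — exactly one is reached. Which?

U22 and V10 hold, so R20 follows (Rule 8).
R20 holds, so Q29 follows (Rule 3).
V10 and Q29 hold, so V25 follows (Rule 12).
From U22 and V25, Rule 15 gives U16.
U16 holds, so V12 follows (Rule 6).
From V12, Rule 17 gives U11.
S13 would need R30 and V14 (Rule 11), but R30 is never established. T40 would need W10 and V10 (Rule 14), but W10 is never established.

U11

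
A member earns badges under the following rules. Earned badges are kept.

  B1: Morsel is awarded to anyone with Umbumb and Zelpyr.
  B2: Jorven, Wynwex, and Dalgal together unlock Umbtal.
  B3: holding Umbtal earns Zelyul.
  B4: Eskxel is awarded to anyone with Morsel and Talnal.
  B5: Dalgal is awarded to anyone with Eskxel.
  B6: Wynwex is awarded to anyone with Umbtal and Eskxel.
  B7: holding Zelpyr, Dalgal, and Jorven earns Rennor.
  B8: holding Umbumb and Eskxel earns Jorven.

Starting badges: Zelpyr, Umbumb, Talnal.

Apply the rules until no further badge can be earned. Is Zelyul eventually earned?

Zelyul would need Umbtal (B3), but Umbtal is never earned.

No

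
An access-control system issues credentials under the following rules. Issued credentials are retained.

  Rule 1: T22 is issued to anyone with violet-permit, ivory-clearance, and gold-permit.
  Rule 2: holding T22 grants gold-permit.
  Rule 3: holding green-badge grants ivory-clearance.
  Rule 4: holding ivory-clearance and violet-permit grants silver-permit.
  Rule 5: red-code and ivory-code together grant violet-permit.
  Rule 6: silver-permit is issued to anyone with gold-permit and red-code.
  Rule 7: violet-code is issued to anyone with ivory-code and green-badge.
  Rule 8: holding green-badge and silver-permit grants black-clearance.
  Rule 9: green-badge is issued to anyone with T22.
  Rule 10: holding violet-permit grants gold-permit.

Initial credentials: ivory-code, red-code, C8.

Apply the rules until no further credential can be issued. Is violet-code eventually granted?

No

violet-code would need ivory-code and green-badge (Rule 7), but green-badge is never granted.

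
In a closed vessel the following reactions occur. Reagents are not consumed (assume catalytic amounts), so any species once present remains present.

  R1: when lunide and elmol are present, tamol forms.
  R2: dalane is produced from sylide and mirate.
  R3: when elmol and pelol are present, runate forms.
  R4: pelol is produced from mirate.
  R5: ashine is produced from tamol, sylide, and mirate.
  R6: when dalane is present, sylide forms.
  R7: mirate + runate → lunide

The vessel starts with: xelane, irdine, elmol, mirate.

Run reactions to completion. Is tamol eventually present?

Yes

mirate present → pelol forms (R4).
elmol and pelol present → runate forms (R3).
mirate and runate present → lunide forms (R7).
lunide and elmol present → tamol forms (R1).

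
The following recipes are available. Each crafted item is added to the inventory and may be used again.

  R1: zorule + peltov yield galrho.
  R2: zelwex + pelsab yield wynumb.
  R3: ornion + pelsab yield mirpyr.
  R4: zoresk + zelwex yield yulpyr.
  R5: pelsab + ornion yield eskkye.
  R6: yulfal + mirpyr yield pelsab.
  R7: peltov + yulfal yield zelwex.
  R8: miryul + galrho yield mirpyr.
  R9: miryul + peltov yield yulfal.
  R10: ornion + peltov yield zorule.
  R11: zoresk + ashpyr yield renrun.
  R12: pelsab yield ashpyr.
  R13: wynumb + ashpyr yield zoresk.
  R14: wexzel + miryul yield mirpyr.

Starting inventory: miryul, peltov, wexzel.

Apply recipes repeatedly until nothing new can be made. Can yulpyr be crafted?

Yes

miryul + peltov → yulfal (R9).
wexzel + miryul → mirpyr (R14).
Using R7, peltov and yulfal make zelwex.
yulfal + mirpyr → pelsab (R6).
zelwex + pelsab → wynumb (R2).
pelsab → ashpyr (R12).
wynumb + ashpyr → zoresk (R13).
zoresk + zelwex → yulpyr (R4).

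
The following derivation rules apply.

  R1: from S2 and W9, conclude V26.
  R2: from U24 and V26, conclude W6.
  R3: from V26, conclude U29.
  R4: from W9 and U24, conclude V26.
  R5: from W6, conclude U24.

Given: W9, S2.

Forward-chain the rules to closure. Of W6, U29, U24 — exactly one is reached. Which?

From S2 and W9, R1 gives V26.
V26 holds, so U29 follows (R3).
U24 would need W6 (R5), but W6 is never established. W6 would need U24 and V26 (R2), but U24 is never established.

U29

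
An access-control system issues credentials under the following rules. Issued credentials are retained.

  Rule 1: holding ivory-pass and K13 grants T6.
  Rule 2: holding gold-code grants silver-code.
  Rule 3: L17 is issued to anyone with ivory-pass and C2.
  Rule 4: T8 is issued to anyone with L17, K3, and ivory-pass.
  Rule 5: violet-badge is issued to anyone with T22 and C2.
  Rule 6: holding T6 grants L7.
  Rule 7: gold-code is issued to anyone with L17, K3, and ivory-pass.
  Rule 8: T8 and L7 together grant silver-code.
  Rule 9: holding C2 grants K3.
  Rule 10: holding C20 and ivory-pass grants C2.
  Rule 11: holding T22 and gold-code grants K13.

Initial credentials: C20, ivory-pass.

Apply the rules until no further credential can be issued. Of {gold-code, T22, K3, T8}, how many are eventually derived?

3

Holding C20 and ivory-pass grants C2 (Rule 10).
Holding ivory-pass and C2 grants L17 (Rule 3).
Holding C2 grants K3 (Rule 9).
Holding L17, K3, and ivory-pass grants gold-code (Rule 7).
Holding L17, K3, and ivory-pass grants T8 (Rule 4).
gold-code: reached.
No rule produces T22, and it is not given.
K3: reached.
T8: reached.
Reached: gold-code, K3, and T8 — 3 of the 4.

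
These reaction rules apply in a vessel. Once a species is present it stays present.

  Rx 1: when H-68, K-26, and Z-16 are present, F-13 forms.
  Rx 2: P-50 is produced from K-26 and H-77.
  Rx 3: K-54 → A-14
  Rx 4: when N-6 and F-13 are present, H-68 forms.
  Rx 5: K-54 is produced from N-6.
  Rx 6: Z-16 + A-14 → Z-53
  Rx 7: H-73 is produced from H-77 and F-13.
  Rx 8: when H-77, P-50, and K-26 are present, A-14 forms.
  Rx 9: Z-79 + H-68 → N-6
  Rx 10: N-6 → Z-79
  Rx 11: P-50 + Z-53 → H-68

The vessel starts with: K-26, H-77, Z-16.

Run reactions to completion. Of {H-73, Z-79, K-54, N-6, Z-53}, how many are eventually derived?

2

K-26 and H-77 present → P-50 forms (Rx 2).
H-77, P-50, and K-26 present → A-14 forms (Rx 8).
Z-16 and A-14 present → Z-53 forms (Rx 6).
P-50 and Z-53 present → H-68 forms (Rx 11).
H-68, K-26, and Z-16 present → F-13 forms (Rx 1).
H-77 and F-13 present → H-73 forms (Rx 7).
H-73: reached.
Z-79 would need N-6 (Rx 10), but N-6 never forms.
K-54 would need N-6 (Rx 5), but N-6 never forms.
N-6 would need Z-79 and H-68 (Rx 9), but Z-79 never forms.
Z-53: reached.
Reached: H-73 and Z-53 — 2 of the 5.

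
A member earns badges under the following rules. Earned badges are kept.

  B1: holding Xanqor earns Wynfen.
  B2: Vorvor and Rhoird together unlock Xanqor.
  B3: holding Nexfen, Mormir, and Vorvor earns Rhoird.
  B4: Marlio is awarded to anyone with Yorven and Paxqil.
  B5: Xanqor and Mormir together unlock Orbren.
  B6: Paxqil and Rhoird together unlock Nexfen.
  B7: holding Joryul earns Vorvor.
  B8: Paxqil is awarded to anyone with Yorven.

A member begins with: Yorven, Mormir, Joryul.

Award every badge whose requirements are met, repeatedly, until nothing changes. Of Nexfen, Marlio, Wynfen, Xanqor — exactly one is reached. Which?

Marlio

With Yorven, Paxqil is earned (B8).
With Yorven and Paxqil, Marlio is earned (B4).
Nexfen would need Paxqil and Rhoird (B6), but Rhoird is never earned. Xanqor would need Vorvor and Rhoird (B2), but Rhoird is never earned. Wynfen would need Xanqor (B1), but Xanqor is never earned.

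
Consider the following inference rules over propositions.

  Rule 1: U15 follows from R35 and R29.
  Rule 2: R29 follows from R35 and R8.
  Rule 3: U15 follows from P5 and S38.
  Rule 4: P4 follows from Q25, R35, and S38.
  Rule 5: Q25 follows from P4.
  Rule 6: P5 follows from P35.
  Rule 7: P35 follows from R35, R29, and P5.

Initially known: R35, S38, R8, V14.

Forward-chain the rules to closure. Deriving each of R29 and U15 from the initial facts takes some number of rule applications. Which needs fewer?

R29: From R35 and R8, Rule 2 gives R29. [1 rule application]
U15: From R35 and R8, Rule 2 gives R29. R35 and R29 hold, so U15 follows (Rule 1). [2 rule applications]
R29 needs fewer.

R29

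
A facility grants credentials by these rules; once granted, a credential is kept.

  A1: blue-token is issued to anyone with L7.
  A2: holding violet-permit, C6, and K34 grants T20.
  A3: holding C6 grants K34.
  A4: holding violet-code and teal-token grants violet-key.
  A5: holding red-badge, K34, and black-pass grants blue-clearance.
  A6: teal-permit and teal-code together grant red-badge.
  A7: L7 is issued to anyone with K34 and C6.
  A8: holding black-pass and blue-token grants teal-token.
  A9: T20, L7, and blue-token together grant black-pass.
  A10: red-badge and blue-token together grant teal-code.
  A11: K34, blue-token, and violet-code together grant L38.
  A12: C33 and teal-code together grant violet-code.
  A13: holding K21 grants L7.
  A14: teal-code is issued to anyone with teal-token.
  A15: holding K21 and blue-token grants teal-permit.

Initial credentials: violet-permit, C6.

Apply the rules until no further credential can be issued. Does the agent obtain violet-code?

No

violet-code would need C33 and teal-code (A12), but C33 is never granted.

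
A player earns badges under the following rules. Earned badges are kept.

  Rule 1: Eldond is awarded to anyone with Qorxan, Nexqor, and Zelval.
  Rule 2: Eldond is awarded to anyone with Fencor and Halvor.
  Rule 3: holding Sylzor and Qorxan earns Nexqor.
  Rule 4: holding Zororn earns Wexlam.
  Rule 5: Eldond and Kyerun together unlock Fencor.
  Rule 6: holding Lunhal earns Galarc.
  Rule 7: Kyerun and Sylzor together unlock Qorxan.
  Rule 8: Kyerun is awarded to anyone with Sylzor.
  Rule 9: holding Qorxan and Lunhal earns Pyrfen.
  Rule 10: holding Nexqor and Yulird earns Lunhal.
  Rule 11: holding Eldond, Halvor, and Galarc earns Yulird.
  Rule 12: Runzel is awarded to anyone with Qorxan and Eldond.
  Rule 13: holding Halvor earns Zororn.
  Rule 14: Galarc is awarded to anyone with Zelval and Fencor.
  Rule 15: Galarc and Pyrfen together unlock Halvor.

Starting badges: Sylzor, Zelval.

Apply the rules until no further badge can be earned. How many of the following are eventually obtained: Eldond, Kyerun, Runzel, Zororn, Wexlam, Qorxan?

With Sylzor, Kyerun is earned (Rule 8).
With Kyerun and Sylzor, Qorxan is earned (Rule 7).
With Sylzor and Qorxan, Nexqor is earned (Rule 3).
With Qorxan, Nexqor, and Zelval, Eldond is earned (Rule 1).
With Qorxan and Eldond, Runzel is earned (Rule 12).
Eldond: reached.
Kyerun: reached.
Runzel: reached.
Zororn would need Halvor (Rule 13), but Halvor is never earned.
Wexlam would need Zororn (Rule 4), but Zororn is never earned.
Qorxan: reached.
Reached: Eldond, Kyerun, Runzel, and Qorxan — 4 of the 6.

4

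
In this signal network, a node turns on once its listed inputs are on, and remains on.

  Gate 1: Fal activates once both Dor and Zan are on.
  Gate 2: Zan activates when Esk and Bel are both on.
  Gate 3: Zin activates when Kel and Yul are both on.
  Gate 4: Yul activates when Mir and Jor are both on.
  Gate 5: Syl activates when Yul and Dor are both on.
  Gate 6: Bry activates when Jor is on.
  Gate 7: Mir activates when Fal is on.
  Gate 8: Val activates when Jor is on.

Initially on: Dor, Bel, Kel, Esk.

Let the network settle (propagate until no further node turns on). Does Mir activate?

Yes

Gate 2: Esk and Bel on → Zan on.
Gate 1: Dor and Zan on → Fal on.
Fal is on, so Mir activates (Gate 7).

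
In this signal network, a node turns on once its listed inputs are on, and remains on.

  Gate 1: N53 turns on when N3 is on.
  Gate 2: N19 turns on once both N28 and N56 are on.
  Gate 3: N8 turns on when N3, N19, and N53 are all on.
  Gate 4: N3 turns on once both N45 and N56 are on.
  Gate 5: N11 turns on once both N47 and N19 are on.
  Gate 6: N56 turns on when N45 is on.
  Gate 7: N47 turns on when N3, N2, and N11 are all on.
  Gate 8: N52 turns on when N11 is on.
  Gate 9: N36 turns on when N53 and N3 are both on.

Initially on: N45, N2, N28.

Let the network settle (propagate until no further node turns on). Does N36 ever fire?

Yes

N45 is on, so N56 turns on (Gate 6).
N45 and N56 are on, so N3 turns on (Gate 4).
N3 is on, so N53 turns on (Gate 1).
Gate 9: N53 and N3 on → N36 on.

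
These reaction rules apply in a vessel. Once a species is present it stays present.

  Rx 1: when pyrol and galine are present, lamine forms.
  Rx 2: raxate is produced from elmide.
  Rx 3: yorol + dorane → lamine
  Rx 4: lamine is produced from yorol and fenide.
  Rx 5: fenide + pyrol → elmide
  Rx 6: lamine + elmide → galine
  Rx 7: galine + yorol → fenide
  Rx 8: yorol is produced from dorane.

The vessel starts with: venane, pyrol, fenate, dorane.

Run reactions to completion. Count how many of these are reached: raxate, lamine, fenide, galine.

1

dorane present → yorol forms (Rx 8).
yorol and dorane present → lamine forms (Rx 3).
raxate would need elmide (Rx 2), but elmide never forms.
lamine: reached.
fenide would need galine and yorol (Rx 7), but galine never forms.
galine would need lamine and elmide (Rx 6), but elmide never forms.
Reached: lamine — 1 of the 4.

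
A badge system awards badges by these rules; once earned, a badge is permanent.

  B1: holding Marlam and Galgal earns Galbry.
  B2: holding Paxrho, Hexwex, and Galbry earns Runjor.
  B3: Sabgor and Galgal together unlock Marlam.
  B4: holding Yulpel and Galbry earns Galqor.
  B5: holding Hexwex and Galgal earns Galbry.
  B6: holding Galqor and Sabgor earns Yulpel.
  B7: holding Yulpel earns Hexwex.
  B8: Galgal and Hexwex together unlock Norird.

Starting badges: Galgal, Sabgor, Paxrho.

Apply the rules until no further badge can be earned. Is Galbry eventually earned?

Yes

With Sabgor and Galgal, Marlam is earned (B3).
With Marlam and Galgal, Galbry is earned (B1).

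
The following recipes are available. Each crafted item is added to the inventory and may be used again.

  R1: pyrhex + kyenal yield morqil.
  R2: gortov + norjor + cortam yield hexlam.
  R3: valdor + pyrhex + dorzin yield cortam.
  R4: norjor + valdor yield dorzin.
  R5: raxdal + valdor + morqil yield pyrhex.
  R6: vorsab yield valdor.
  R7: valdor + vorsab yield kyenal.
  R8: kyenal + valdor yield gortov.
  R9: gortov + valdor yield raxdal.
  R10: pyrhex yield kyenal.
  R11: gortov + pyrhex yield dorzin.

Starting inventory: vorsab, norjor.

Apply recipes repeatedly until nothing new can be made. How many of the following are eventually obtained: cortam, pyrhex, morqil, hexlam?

0

cortam would need valdor, pyrhex, and dorzin (R3), but pyrhex is never obtained.
pyrhex would need raxdal, valdor, and morqil (R5), but morqil is never obtained.
morqil would need pyrhex and kyenal (R1), but pyrhex is never obtained.
hexlam would need gortov, norjor, and cortam (R2), but cortam is never obtained.
None of the 4 are reached.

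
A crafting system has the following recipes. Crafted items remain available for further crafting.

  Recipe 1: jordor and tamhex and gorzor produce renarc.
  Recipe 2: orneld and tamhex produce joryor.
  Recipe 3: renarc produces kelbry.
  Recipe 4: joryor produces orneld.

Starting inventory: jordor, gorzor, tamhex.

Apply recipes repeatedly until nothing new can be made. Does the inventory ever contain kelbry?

jordor and tamhex and gorzor → renarc (Recipe 1).
Using Recipe 3, renarc makes kelbry.

Yes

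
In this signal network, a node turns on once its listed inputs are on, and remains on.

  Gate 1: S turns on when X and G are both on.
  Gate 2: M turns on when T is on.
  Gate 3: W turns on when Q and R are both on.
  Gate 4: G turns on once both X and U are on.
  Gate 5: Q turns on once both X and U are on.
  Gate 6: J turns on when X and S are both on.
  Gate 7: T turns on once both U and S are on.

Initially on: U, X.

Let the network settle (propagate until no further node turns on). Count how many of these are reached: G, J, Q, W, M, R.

X and U are on, so Q turns on (Gate 5).
X and U are on, so G turns on (Gate 4).
X and G are on, so S turns on (Gate 1).
Gate 6: X and S on → J on.
U and S are on, so T turns on (Gate 7).
Gate 2: T on → M on.
G: reached.
J: reached.
Q: reached.
W would need Q and R (Gate 3), but R never turns on.
M: reached.
No rule produces R, and it is not given.
Reached: G, J, Q, and M — 4 of the 6.

4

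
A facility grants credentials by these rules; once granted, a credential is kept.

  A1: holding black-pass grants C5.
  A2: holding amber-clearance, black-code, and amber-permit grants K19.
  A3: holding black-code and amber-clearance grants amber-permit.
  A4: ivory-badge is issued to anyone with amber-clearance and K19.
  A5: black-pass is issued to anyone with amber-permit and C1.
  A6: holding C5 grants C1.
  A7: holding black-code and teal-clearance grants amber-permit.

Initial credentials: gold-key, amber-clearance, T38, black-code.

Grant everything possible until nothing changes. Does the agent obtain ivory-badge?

Holding black-code and amber-clearance grants amber-permit (A3).
Holding amber-clearance, black-code, and amber-permit grants K19 (A2).
Holding amber-clearance and K19 grants ivory-badge (A4).

Yes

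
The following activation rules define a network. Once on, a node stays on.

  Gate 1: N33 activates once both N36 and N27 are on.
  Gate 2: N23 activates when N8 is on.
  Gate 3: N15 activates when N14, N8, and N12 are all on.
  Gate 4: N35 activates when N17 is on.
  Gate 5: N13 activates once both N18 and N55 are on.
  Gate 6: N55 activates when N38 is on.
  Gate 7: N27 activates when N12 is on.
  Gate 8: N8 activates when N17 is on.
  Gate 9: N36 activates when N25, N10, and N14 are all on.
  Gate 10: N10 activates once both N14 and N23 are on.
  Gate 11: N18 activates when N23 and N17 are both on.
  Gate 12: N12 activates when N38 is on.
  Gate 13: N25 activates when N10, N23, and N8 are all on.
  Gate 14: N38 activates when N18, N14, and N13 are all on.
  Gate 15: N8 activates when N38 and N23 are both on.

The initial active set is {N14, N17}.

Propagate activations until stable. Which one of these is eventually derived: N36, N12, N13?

N17 is on, so N8 activates (Gate 8).
Gate 2: N8 on → N23 on.
Gate 10: N14 and N23 on → N10 on.
N10, N23, and N8 are on, so N25 activates (Gate 13).
N25, N10, and N14 are on, so N36 activates (Gate 9).
N13 would need N18 and N55 (Gate 5), but N55 never turns on. N12 would need N38 (Gate 12), but N38 never turns on.

N36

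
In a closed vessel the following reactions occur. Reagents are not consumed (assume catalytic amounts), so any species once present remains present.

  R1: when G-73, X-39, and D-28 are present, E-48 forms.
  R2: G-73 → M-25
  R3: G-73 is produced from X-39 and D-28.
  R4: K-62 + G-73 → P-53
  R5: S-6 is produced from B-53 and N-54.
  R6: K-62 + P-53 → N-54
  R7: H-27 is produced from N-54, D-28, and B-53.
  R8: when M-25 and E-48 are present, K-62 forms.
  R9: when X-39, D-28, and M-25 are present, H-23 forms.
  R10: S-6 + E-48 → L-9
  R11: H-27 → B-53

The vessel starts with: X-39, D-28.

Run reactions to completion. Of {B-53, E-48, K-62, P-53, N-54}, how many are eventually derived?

4

X-39 and D-28 present → G-73 forms (R3).
G-73, X-39, and D-28 present → E-48 forms (R1).
G-73 present → M-25 forms (R2).
M-25 and E-48 present → K-62 forms (R8).
K-62 and G-73 present → P-53 forms (R4).
K-62 and P-53 present → N-54 forms (R6).
B-53 would need H-27 (R11), but H-27 never forms.
E-48: reached.
K-62: reached.
P-53: reached.
N-54: reached.
Reached: E-48, K-62, P-53, and N-54 — 4 of the 5.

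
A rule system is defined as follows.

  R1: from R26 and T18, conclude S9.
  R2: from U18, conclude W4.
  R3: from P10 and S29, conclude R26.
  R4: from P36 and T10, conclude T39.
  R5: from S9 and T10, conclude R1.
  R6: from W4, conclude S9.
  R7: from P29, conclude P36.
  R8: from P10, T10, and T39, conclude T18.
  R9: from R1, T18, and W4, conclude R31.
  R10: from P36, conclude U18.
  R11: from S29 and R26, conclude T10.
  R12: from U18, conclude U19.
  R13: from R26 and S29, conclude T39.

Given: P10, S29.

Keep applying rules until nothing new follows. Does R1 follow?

Yes

From P10 and S29, R3 gives R26.
From S29 and R26, R11 gives T10.
From R26 and S29, R13 gives T39.
From P10, T10, and T39, R8 gives T18.
R26 and T18 hold, so S9 follows (R1).
From S9 and T10, R5 gives R1.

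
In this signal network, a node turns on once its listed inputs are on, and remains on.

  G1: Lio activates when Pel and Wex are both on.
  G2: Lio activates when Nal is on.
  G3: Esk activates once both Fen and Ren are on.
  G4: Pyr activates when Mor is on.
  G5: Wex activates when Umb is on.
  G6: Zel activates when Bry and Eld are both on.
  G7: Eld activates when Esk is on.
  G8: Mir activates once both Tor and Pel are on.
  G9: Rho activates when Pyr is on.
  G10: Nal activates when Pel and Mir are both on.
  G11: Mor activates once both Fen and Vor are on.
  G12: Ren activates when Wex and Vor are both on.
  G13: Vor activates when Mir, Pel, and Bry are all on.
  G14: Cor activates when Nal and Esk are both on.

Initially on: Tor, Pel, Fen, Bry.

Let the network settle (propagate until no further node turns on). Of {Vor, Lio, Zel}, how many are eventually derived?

2

G8: Tor and Pel on → Mir on.
Pel and Mir are on, so Nal activates (G10).
G13: Mir, Pel, and Bry on → Vor on.
Nal is on, so Lio activates (G2).
Vor: reached.
Lio: reached.
Zel would need Bry and Eld (G6), but Eld never turns on.
Reached: Vor and Lio — 2 of the 3.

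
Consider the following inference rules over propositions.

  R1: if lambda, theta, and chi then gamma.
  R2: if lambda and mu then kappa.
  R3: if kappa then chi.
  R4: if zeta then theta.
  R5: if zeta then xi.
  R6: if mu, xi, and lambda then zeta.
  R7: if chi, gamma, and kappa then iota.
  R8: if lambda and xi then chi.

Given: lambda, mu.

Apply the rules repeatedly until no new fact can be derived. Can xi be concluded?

No

xi would need zeta (R5), but zeta is never established.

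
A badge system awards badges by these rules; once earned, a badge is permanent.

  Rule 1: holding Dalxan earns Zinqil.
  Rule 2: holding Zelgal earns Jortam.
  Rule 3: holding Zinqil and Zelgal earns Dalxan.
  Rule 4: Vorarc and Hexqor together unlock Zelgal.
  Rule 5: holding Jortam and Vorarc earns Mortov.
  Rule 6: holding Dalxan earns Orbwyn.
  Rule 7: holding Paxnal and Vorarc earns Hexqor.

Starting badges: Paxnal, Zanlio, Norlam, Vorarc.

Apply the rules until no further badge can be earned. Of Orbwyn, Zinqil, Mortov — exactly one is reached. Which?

With Paxnal and Vorarc, Hexqor is earned (Rule 7).
With Vorarc and Hexqor, Zelgal is earned (Rule 4).
With Zelgal, Jortam is earned (Rule 2).
With Jortam and Vorarc, Mortov is earned (Rule 5).
Orbwyn would need Dalxan (Rule 6), but Dalxan is never earned. Zinqil would need Dalxan (Rule 1), but Dalxan is never earned.

Mortov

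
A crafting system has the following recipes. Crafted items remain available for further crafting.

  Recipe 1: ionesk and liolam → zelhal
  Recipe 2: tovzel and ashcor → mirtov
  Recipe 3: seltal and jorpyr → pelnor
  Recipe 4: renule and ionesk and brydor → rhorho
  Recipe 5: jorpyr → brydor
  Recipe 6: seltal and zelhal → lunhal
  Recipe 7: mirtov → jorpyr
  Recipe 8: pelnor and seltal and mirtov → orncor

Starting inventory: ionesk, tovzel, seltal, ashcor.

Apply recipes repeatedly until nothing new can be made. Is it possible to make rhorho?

No

rhorho would need renule, ionesk, and brydor (Recipe 4), but renule is never obtained.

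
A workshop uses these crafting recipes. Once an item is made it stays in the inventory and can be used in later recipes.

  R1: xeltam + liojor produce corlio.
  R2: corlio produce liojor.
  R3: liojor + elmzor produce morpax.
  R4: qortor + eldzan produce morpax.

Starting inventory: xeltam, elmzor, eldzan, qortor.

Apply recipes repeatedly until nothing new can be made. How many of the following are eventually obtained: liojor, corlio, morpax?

qortor + eldzan → morpax (R4).
liojor would need corlio (R2), but corlio is never obtained.
corlio would need xeltam and liojor (R1), but liojor is never obtained.
morpax: reached.
Reached: morpax — 1 of the 3.

1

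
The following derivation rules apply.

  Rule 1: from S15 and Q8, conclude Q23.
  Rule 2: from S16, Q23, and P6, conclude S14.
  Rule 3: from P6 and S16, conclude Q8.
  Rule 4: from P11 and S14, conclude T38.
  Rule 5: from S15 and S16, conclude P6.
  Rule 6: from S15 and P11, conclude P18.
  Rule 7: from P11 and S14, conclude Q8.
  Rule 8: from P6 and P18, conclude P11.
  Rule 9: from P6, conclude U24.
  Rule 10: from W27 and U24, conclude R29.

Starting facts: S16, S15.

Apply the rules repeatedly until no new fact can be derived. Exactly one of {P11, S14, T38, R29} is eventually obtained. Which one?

S14

From S15 and S16, Rule 5 gives P6.
P6 and S16 hold, so Q8 follows (Rule 3).
From S15 and Q8, Rule 1 gives Q23.
S16, Q23, and P6 hold, so S14 follows (Rule 2).
T38 would need P11 and S14 (Rule 4), but P11 is never established. P11 would need P6 and P18 (Rule 8), but P18 is never established. R29 would need W27 and U24 (Rule 10), but W27 is never established.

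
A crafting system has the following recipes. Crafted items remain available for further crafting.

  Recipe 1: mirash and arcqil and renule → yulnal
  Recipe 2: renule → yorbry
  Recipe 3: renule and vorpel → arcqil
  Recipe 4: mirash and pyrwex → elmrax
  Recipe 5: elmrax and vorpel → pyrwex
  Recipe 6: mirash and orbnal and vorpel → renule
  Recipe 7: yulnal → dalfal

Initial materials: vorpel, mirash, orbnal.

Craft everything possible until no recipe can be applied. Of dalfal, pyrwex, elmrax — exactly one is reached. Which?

mirash and orbnal and vorpel → renule (Recipe 6).
Using Recipe 3, renule and vorpel make arcqil.
mirash and arcqil and renule → yulnal (Recipe 1).
Using Recipe 7, yulnal makes dalfal.
elmrax would need mirash and pyrwex (Recipe 4), but pyrwex is never obtained. pyrwex would need elmrax and vorpel (Recipe 5), but elmrax is never obtained.

dalfal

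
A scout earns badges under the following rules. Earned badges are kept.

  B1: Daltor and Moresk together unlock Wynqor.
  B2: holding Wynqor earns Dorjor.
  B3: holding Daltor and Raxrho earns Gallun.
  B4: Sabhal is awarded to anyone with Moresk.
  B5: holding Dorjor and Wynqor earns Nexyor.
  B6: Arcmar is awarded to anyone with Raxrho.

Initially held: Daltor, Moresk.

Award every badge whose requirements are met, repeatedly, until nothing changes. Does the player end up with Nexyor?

Yes

With Daltor and Moresk, Wynqor is earned (B1).
With Wynqor, Dorjor is earned (B2).
With Dorjor and Wynqor, Nexyor is earned (B5).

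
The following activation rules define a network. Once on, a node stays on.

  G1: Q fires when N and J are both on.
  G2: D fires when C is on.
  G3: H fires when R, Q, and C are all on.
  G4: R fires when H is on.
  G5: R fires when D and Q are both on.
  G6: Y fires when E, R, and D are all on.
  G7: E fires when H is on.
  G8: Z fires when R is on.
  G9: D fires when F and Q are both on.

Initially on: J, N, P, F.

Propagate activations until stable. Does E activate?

No

E would need H (G7), but H never turns on.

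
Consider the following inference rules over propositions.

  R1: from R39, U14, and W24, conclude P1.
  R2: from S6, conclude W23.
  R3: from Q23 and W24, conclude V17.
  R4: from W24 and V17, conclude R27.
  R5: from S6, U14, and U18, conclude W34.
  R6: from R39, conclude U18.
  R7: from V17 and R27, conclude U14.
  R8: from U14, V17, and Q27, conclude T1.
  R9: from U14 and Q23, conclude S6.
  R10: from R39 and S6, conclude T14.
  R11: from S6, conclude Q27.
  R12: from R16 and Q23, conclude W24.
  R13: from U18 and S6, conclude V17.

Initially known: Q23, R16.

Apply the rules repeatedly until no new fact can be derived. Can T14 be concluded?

T14 would need R39 and S6 (R10), but R39 is never established.

No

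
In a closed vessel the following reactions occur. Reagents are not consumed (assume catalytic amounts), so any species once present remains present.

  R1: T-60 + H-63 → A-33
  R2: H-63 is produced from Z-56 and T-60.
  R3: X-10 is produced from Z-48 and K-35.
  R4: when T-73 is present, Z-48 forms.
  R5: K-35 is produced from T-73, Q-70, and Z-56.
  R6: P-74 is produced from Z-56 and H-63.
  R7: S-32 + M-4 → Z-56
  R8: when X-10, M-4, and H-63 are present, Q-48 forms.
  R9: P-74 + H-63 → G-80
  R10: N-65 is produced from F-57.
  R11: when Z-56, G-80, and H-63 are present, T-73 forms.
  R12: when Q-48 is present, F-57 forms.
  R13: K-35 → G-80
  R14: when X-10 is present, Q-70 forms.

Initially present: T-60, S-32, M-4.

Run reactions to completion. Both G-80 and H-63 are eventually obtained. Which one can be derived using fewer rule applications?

H-63

H-63: S-32 and M-4 present → Z-56 forms (R7). Z-56 and T-60 present → H-63 forms (R2). [2 rule applications]
G-80: S-32 and M-4 present → Z-56 forms (R7). Z-56 and T-60 present → H-63 forms (R2). Z-56 and H-63 present → P-74 forms (R6). P-74 and H-63 present → G-80 forms (R9). [4 rule applications]
H-63 needs fewer.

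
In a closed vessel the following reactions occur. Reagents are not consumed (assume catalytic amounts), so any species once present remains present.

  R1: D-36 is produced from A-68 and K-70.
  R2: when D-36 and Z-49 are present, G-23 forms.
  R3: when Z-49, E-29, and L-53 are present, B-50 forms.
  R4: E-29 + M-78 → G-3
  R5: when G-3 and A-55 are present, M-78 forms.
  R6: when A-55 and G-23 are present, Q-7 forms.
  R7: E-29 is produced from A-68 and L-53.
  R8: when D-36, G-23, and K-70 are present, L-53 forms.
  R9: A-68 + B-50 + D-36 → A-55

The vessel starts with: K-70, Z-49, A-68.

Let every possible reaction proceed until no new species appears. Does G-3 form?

No

G-3 would need E-29 and M-78 (R4), but M-78 never forms.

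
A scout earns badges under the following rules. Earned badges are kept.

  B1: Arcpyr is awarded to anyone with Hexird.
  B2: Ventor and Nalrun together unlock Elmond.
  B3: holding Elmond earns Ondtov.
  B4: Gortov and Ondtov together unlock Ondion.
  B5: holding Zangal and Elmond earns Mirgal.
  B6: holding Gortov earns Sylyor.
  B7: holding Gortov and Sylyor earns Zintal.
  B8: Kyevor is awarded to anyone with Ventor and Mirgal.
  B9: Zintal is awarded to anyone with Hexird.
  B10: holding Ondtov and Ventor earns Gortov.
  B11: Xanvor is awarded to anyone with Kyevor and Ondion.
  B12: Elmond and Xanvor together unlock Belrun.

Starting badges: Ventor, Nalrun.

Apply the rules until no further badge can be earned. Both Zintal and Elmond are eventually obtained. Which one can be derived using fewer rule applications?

Elmond: With Ventor and Nalrun, Elmond is earned (B2). [1 rule application]
Zintal: With Ventor and Nalrun, Elmond is earned (B2). With Elmond, Ondtov is earned (B3). With Ondtov and Ventor, Gortov is earned (B10). With Gortov, Sylyor is earned (B6). With Gortov and Sylyor, Zintal is earned (B7). [5 rule applications]
Elmond needs fewer.

Elmond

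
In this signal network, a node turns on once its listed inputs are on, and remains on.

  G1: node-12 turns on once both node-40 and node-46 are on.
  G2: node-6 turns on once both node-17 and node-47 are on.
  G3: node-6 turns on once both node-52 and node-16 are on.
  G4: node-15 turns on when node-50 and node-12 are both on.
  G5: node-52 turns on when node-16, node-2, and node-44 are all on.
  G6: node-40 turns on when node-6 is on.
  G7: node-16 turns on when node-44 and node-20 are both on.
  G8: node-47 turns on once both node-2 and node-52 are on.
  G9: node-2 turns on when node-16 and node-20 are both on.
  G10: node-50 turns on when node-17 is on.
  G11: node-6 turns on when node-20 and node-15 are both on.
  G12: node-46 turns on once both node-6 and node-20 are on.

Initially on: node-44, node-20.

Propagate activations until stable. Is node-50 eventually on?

No

node-50 would need node-17 (G10), but node-17 never turns on.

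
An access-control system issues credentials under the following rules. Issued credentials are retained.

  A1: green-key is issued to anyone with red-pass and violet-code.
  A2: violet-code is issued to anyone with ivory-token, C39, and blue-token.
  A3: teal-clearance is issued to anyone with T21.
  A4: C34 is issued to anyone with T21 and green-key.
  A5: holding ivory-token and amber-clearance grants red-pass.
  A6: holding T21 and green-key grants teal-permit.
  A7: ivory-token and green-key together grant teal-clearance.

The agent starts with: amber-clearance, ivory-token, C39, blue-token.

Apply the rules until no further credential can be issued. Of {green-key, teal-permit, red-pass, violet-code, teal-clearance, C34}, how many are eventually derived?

4

Holding ivory-token, C39, and blue-token grants violet-code (A2).
Holding ivory-token and amber-clearance grants red-pass (A5).
Holding red-pass and violet-code grants green-key (A1).
Holding ivory-token and green-key grants teal-clearance (A7).
green-key: reached.
teal-permit would need T21 and green-key (A6), but T21 is never granted.
red-pass: reached.
violet-code: reached.
teal-clearance: reached.
C34 would need T21 and green-key (A4), but T21 is never granted.
Reached: green-key, red-pass, violet-code, and teal-clearance — 4 of the 6.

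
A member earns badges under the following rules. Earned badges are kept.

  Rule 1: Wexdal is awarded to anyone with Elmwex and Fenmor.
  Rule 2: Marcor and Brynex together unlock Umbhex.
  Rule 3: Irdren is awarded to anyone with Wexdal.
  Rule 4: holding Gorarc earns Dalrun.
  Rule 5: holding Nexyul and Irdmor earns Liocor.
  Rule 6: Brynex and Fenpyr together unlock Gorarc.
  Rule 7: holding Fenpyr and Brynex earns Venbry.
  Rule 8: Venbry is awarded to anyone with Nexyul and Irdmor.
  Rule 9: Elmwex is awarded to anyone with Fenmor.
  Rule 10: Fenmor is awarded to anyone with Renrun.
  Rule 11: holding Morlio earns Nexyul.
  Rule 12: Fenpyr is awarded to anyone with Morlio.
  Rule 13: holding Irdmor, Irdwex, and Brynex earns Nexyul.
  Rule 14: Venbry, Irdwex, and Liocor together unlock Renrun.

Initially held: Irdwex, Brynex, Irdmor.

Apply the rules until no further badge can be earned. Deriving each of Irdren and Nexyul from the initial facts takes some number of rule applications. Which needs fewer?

Nexyul: With Irdmor, Irdwex, and Brynex, Nexyul is earned (Rule 13). [1 rule application]
Irdren: With Irdmor, Irdwex, and Brynex, Nexyul is earned (Rule 13). With Nexyul and Irdmor, Liocor is earned (Rule 5). With Nexyul and Irdmor, Venbry is earned (Rule 8). With Venbry, Irdwex, and Liocor, Renrun is earned (Rule 14). With Renrun, Fenmor is earned (Rule 10). With Fenmor, Elmwex is earned (Rule 9). With Elmwex and Fenmor, Wexdal is earned (Rule 1). With Wexdal, Irdren is earned (Rule 3). [8 rule applications]
Nexyul needs fewer.

Nexyul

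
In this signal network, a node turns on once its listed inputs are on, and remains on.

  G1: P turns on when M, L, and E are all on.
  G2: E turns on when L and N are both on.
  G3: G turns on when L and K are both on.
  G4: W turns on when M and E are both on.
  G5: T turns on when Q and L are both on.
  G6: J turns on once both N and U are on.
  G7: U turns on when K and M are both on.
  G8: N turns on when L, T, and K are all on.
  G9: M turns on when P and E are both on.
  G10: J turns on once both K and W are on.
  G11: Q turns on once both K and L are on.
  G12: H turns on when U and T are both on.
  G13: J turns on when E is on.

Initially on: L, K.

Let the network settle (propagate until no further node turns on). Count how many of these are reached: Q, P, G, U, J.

3

K and L are on, so Q turns on (G11).
L and K are on, so G turns on (G3).
G5: Q and L on → T on.
L, T, and K are on, so N turns on (G8).
G2: L and N on → E on.
G13: E on → J on.
Q: reached.
P would need M, L, and E (G1), but M never turns on.
G: reached.
U would need K and M (G7), but M never turns on.
J: reached.
Reached: Q, G, and J — 3 of the 5.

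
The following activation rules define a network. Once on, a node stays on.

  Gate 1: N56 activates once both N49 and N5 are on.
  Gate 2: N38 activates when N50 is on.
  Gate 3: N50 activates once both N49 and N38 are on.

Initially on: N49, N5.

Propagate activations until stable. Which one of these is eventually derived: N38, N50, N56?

N56

Gate 1: N49 and N5 on → N56 on.
N38 would need N50 (Gate 2), but N50 never turns on. N50 would need N49 and N38 (Gate 3), but N38 never turns on.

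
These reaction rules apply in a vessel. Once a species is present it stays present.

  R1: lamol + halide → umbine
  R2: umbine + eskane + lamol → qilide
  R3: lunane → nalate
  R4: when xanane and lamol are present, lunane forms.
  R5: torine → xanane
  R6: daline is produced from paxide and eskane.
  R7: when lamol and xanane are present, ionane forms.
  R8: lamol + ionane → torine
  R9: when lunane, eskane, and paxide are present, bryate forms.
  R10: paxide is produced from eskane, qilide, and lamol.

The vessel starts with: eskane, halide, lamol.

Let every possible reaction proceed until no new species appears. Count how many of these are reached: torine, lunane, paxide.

1

lamol and halide present → umbine forms (R1).
umbine, eskane, and lamol present → qilide forms (R2).
eskane, qilide, and lamol present → paxide forms (R10).
torine would need lamol and ionane (R8), but ionane never forms.
lunane would need xanane and lamol (R4), but xanane never forms.
paxide: reached.
Reached: paxide — 1 of the 3.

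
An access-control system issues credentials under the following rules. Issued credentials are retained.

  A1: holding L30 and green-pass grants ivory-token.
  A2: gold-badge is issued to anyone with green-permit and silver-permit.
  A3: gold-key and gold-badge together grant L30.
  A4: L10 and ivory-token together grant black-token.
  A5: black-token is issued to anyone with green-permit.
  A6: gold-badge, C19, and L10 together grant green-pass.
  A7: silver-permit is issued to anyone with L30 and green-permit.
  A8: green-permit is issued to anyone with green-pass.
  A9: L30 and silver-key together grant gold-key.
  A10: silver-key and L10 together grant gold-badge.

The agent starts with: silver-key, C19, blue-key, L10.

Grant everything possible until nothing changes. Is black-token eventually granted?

Yes

Holding silver-key and L10 grants gold-badge (A10).
Holding gold-badge, C19, and L10 grants green-pass (A6).
Holding green-pass grants green-permit (A8).
Holding green-permit grants black-token (A5).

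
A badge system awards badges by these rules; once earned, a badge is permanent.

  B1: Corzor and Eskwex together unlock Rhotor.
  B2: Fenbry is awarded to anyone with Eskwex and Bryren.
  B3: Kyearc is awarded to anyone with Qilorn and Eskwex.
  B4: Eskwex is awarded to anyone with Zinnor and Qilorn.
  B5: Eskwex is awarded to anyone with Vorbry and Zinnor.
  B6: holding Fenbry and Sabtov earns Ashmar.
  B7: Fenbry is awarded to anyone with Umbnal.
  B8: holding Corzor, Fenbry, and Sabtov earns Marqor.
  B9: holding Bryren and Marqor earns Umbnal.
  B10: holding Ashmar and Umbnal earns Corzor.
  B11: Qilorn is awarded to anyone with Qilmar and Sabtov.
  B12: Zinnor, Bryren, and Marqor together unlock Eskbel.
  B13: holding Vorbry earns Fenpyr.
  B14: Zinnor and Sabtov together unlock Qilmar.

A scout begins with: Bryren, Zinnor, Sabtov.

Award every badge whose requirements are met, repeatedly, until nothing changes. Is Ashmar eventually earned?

With Zinnor and Sabtov, Qilmar is earned (B14).
With Qilmar and Sabtov, Qilorn is earned (B11).
With Zinnor and Qilorn, Eskwex is earned (B4).
With Eskwex and Bryren, Fenbry is earned (B2).
With Fenbry and Sabtov, Ashmar is earned (B6).

Yes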